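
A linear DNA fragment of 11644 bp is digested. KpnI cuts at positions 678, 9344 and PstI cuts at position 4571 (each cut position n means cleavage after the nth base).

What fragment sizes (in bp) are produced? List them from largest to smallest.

Combined cut positions (sorted): 678, 4571, 9344.
Linear molecule, 3 cuts → 4 fragments:
  678 − 0 = 678 bp
  4571 − 678 = 3893 bp
  9344 − 4571 = 4773 bp
  11644 − 9344 = 2300 bp
Sorted largest to smallest: 4773, 3893, 2300, 678 bp.

4773, 3893, 2300, 678 bp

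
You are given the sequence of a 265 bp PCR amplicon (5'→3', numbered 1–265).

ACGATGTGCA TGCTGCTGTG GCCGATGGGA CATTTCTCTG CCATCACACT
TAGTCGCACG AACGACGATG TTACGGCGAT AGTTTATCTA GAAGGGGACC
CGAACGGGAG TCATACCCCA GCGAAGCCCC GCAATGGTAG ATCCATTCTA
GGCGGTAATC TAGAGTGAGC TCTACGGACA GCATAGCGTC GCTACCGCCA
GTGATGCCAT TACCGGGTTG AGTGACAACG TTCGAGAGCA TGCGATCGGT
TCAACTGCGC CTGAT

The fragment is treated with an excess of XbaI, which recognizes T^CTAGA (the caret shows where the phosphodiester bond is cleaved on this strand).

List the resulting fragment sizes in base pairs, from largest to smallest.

106, 87, 72 bp

XbaI sites (TCTAGA) start at positions 87, 159.
XbaI cuts after the first base of each site, so after positions 87, 159.
Linear molecule, 2 cuts → 3 fragments:
  1–87 → 87 bp
  88–159 → 72 bp
  160–265 → 106 bp
Sorted largest to smallest: 106, 87, 72 bp.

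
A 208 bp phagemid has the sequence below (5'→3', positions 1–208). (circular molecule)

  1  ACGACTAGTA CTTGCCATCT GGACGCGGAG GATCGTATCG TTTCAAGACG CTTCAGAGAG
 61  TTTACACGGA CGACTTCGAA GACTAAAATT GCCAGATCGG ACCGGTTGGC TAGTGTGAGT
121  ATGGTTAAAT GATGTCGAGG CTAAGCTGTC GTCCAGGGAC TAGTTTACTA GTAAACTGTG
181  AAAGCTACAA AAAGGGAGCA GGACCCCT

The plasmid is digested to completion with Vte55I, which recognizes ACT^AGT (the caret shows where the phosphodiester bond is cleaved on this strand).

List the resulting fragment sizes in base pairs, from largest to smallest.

155, 45, 8 bp

Vte55I sites (ACTAGT) start at positions 4, 159, 167.
Vte55I cuts after base 3 of each site, so after positions 6, 161, 169.
Circular molecule, 3 cuts → 3 fragments:
  7–161 → 155 bp
  162–169 → 8 bp
  170–208 then 1–6 → 39 + 6 = 45 bp
Sorted largest to smallest: 155, 45, 8 bp.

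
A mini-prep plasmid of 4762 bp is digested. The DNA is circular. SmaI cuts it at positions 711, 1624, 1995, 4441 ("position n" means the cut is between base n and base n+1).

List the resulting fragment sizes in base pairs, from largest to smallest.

2446, 1032, 913, 371 bp

Circular molecule, 4 cuts → 4 fragments:
  1624 − 711 = 913 bp
  1995 − 1624 = 371 bp
  4441 − 1995 = 2446 bp
  wrap: 4762 − 4441 + 711 = 1032 bp
Sorted largest to smallest: 2446, 1032, 913, 371 bp.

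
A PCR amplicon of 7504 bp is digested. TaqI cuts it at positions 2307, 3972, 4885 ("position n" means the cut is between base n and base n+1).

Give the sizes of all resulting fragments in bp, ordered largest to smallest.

Linear molecule, 3 cuts → 4 fragments:
  2307 − 0 = 2307 bp
  3972 − 2307 = 1665 bp
  4885 − 3972 = 913 bp
  7504 − 4885 = 2619 bp
Sorted largest to smallest: 2619, 2307, 1665, 913 bp.

2619, 2307, 1665, 913 bp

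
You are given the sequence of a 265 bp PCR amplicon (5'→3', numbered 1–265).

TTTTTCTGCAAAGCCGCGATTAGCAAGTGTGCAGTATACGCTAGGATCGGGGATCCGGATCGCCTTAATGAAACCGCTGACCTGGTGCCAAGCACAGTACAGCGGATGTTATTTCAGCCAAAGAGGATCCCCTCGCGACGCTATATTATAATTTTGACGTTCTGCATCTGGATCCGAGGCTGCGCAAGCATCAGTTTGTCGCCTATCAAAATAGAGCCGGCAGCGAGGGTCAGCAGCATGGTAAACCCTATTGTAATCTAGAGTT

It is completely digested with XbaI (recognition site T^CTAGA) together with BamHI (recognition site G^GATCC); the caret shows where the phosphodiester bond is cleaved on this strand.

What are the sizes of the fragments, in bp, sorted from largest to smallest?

87, 74, 51, 45, 8 bp

The XbaI site (TCTAGA) starts at position 257.
XbaI cuts after the first base of each site, so after position 257.
BamHI sites (GGATCC) start at positions 51, 125, 170.
BamHI cuts after the first base of each site, so after positions 51, 125, 170.
Combined cut positions: 51, 125, 170, 257.
Linear molecule, 4 cuts → 5 fragments:
  1–51 → 51 bp
  52–125 → 74 bp
  126–170 → 45 bp
  171–257 → 87 bp
  258–265 → 8 bp
Sorted largest to smallest: 87, 74, 51, 45, 8 bp.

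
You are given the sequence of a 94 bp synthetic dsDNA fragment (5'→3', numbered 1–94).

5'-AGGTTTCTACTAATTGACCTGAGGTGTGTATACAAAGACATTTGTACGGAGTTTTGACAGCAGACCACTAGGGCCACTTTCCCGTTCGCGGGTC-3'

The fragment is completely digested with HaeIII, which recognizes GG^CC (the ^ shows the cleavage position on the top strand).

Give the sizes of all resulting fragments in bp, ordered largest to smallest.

The HaeIII site (GGCC) starts at position 72.
HaeIII cuts after base 2 of each site, so after position 73.
Linear molecule, 1 cut → 2 fragments:
  1–73 → 73 bp
  74–94 → 21 bp
Sorted largest to smallest: 73, 21 bp.

73, 21 bp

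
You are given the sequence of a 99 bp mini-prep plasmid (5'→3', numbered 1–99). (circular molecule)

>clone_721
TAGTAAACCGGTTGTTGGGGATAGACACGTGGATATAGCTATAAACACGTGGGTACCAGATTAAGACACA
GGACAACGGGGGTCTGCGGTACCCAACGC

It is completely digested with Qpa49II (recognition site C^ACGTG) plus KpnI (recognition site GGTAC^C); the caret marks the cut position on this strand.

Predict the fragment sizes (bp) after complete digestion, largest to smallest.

36, 33, 20, 10 bp

Qpa49II sites (CACGTG) start at positions 26, 46.
Qpa49II cuts after the first base of each site, so after positions 26, 46.
KpnI sites (GGTACC) start at positions 52, 88.
KpnI cuts after base 5 of each site (before the last base), so after positions 56, 92.
Combined cut positions: 26, 46, 56, 92.
Circular molecule, 4 cuts → 4 fragments:
  27–46 → 20 bp
  47–56 → 10 bp
  57–92 → 36 bp
  93–99 then 1–26 → 7 + 26 = 33 bp
Sorted largest to smallest: 36, 33, 20, 10 bp.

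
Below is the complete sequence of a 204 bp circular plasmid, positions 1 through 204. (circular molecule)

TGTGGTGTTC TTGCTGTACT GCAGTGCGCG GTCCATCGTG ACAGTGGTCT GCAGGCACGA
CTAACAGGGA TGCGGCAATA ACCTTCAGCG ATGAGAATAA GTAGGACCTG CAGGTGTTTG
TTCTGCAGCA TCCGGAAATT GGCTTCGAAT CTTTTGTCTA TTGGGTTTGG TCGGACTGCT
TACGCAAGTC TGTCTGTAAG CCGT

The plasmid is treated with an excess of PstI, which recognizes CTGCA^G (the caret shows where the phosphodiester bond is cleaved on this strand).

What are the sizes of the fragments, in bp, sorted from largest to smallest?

PstI sites (CTGCAG) start at positions 19, 49, 108, 123.
PstI cuts after base 5 of each site (before the last base), so after positions 23, 53, 112, 127.
Circular molecule, 4 cuts → 4 fragments:
  24–53 → 30 bp
  54–112 → 59 bp
  113–127 → 15 bp
  128–204 then 1–23 → 77 + 23 = 100 bp
Sorted largest to smallest: 100, 59, 30, 15 bp.

100, 59, 30, 15 bp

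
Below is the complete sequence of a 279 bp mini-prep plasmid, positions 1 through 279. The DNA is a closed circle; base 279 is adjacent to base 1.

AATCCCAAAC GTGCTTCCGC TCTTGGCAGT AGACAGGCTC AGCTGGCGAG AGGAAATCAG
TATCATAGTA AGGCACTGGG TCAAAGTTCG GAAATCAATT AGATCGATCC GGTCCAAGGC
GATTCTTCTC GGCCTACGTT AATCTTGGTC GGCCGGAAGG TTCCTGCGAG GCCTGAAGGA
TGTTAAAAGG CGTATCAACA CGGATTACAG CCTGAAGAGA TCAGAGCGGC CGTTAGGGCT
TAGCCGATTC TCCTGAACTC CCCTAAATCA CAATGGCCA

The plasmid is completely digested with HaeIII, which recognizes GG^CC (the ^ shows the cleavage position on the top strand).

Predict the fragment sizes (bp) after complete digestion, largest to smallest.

HaeIII sites (GGCC) start at positions 131, 151, 170, 228, 275.
HaeIII cuts after base 2 of each site, so after positions 132, 152, 171, 229, 276.
Circular molecule, 5 cuts → 5 fragments:
  133–152 → 20 bp
  153–171 → 19 bp
  172–229 → 58 bp
  230–276 → 47 bp
  277–279 then 1–132 → 3 + 132 = 135 bp
Sorted largest to smallest: 135, 58, 47, 20, 19 bp.

135, 58, 47, 20, 19 bp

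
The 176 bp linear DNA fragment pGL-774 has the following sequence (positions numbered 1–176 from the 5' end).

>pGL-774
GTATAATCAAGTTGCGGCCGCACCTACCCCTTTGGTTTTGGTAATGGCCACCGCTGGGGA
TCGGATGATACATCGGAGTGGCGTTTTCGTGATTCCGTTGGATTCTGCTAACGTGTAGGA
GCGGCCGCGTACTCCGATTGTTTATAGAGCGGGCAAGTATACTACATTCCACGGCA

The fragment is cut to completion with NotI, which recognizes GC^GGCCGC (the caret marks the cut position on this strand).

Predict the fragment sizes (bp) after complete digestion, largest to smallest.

107, 54, 15 bp

NotI sites (GCGGCCGC) start at positions 14, 121.
NotI cuts after base 2 of each site, so after positions 15, 122.
Linear molecule, 2 cuts → 3 fragments:
  1–15 → 15 bp
  16–122 → 107 bp
  123–176 → 54 bp
Sorted largest to smallest: 107, 54, 15 bp.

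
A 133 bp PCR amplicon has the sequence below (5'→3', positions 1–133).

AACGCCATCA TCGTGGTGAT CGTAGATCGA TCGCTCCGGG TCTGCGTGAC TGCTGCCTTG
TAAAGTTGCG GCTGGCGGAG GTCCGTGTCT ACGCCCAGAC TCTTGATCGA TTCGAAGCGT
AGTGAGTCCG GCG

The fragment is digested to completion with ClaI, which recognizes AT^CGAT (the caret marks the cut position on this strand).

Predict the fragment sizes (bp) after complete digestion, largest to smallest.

80, 27, 26 bp

ClaI sites (ATCGAT) start at positions 26, 106.
ClaI cuts after base 2 of each site, so after positions 27, 107.
Linear molecule, 2 cuts → 3 fragments:
  1–27 → 27 bp
  28–107 → 80 bp
  108–133 → 26 bp
Sorted largest to smallest: 80, 27, 26 bp.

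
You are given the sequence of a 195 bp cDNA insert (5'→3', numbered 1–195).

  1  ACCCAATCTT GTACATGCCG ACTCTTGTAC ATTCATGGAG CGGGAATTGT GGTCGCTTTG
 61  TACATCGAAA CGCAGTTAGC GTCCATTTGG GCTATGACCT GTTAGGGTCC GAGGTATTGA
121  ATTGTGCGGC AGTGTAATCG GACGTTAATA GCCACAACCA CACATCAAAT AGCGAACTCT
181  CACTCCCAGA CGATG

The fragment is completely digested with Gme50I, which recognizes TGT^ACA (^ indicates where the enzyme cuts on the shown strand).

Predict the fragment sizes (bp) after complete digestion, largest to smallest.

134, 33, 16, 12 bp

Gme50I sites (TGTACA) start at positions 10, 26, 59.
Gme50I cuts after base 3 of each site, so after positions 12, 28, 61.
Linear molecule, 3 cuts → 4 fragments:
  1–12 → 12 bp
  13–28 → 16 bp
  29–61 → 33 bp
  62–195 → 134 bp
Sorted largest to smallest: 134, 33, 16, 12 bp.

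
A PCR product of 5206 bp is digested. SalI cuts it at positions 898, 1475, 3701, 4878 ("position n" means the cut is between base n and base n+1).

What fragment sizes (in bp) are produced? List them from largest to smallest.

2226, 1177, 898, 577, 328 bp

Linear molecule, 4 cuts → 5 fragments:
  898 − 0 = 898 bp
  1475 − 898 = 577 bp
  3701 − 1475 = 2226 bp
  4878 − 3701 = 1177 bp
  5206 − 4878 = 328 bp
Sorted largest to smallest: 2226, 1177, 898, 577, 328 bp.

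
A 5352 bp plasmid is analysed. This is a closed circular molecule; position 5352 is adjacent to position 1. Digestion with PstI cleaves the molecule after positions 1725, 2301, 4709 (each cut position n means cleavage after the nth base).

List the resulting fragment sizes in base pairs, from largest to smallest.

2408, 2368, 576 bp

Circular molecule, 3 cuts → 3 fragments:
  2301 − 1725 = 576 bp
  4709 − 2301 = 2408 bp
  wrap: 5352 − 4709 + 1725 = 2368 bp
Sorted largest to smallest: 2408, 2368, 576 bp.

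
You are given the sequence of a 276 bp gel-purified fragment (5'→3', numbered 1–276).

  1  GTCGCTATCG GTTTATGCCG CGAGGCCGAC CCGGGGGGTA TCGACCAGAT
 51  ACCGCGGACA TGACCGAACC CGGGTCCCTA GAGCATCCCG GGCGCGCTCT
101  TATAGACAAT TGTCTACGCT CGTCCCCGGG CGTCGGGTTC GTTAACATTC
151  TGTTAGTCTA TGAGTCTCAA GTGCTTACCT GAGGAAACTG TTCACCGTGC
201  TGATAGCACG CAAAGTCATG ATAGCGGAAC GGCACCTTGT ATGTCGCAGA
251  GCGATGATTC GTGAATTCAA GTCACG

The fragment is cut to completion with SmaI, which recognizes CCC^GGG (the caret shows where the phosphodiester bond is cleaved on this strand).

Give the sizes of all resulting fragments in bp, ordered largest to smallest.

SmaI sites (CCCGGG) start at positions 30, 69, 87, 125.
SmaI cuts after base 3 of each site, so after positions 32, 71, 89, 127.
Linear molecule, 4 cuts → 5 fragments:
  1–32 → 32 bp
  33–71 → 39 bp
  72–89 → 18 bp
  90–127 → 38 bp
  128–276 → 149 bp
Sorted largest to smallest: 149, 39, 38, 32, 18 bp.

149, 39, 38, 32, 18 bp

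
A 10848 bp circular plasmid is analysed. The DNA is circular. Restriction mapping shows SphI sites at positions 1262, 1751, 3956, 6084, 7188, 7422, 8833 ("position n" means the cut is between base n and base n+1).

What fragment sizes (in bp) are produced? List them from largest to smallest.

3277, 2205, 2128, 1411, 1104, 489, 234 bp

Circular molecule, 7 cuts → 7 fragments:
  1751 − 1262 = 489 bp
  3956 − 1751 = 2205 bp
  6084 − 3956 = 2128 bp
  7188 − 6084 = 1104 bp
  7422 − 7188 = 234 bp
  8833 − 7422 = 1411 bp
  wrap: 10848 − 8833 + 1262 = 3277 bp
Sorted largest to smallest: 3277, 2205, 2128, 1411, 1104, 489, 234 bp.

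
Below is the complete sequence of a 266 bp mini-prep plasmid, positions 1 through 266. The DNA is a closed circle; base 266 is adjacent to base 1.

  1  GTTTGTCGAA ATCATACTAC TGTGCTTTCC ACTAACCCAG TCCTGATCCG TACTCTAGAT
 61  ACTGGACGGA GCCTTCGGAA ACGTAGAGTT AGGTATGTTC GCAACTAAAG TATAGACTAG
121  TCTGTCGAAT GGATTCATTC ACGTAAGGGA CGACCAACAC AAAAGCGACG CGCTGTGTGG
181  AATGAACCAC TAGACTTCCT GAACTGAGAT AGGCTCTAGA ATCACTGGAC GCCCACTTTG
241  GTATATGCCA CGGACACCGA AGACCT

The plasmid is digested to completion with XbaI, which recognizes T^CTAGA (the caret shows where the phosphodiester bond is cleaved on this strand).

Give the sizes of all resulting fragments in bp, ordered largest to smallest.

XbaI sites (TCTAGA) start at positions 54, 215.
XbaI cuts after the first base of each site, so after positions 54, 215.
Circular molecule, 2 cuts → 2 fragments:
  55–215 → 161 bp
  216–266 then 1–54 → 51 + 54 = 105 bp
Sorted largest to smallest: 161, 105 bp.

161, 105 bp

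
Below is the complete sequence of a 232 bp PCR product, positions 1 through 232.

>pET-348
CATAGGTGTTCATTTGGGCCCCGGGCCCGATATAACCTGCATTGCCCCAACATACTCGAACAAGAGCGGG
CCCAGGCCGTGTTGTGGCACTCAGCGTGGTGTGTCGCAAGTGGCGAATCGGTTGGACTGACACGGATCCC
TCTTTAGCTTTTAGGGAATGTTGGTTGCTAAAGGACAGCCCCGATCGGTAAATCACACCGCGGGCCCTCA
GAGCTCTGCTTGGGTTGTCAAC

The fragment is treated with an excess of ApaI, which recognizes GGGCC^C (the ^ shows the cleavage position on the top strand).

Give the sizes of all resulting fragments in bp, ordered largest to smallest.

ApaI sites (GGGCCC) start at positions 16, 23, 68, 202.
ApaI cuts after base 5 of each site (before the last base), so after positions 20, 27, 72, 206.
Linear molecule, 4 cuts → 5 fragments:
  1–20 → 20 bp
  21–27 → 7 bp
  28–72 → 45 bp
  73–206 → 134 bp
  207–232 → 26 bp
Sorted largest to smallest: 134, 45, 26, 20, 7 bp.

134, 45, 26, 20, 7 bp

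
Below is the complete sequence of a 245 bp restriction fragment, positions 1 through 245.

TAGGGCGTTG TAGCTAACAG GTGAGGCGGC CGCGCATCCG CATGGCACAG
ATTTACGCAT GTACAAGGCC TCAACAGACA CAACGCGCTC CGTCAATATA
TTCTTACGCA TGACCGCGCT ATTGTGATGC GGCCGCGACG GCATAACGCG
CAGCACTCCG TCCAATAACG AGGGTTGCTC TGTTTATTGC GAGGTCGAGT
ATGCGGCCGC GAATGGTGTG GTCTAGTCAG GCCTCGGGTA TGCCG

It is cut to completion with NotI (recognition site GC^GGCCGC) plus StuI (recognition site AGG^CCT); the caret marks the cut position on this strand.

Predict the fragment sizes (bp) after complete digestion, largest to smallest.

74, 62, 41, 27, 27, 14 bp

NotI sites (GCGGCCGC) start at positions 26, 129, 203.
NotI cuts after base 2 of each site, so after positions 27, 130, 204.
StuI sites (AGGCCT) start at positions 66, 229.
StuI cuts after base 3 of each site, so after positions 68, 231.
Combined cut positions: 27, 68, 130, 204, 231.
Linear molecule, 5 cuts → 6 fragments:
  1–27 → 27 bp
  28–68 → 41 bp
  69–130 → 62 bp
  131–204 → 74 bp
  205–231 → 27 bp
  232–245 → 14 bp
Sorted largest to smallest: 74, 62, 41, 27, 27, 14 bp.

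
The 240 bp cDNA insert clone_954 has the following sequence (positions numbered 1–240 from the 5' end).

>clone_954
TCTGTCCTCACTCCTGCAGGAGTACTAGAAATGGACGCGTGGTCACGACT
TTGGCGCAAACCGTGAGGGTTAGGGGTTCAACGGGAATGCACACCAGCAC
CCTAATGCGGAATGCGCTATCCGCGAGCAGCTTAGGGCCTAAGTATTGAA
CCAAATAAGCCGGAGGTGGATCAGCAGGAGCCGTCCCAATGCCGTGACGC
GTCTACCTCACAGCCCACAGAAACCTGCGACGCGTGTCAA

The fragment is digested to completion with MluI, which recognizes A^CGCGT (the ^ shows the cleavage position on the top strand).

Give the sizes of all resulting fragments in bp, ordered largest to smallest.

162, 35, 33, 10 bp

MluI sites (ACGCGT) start at positions 35, 197, 230.
MluI cuts after the first base of each site, so after positions 35, 197, 230.
Linear molecule, 3 cuts → 4 fragments:
  1–35 → 35 bp
  36–197 → 162 bp
  198–230 → 33 bp
  231–240 → 10 bp
Sorted largest to smallest: 162, 35, 33, 10 bp.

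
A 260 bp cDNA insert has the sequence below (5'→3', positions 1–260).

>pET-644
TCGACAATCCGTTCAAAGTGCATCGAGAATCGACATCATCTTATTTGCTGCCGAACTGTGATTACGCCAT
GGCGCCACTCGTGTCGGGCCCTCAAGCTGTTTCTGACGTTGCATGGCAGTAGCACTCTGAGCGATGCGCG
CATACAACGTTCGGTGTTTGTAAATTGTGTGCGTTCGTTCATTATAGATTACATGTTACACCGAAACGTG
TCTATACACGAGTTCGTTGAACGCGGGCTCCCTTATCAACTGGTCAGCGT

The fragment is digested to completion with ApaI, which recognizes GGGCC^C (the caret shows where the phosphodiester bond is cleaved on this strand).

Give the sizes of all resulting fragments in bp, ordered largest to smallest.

The ApaI site (GGGCCC) starts at position 86.
ApaI cuts after base 5 of each site (before the last base), so after position 90.
Linear molecule, 1 cut → 2 fragments:
  1–90 → 90 bp
  91–260 → 170 bp
Sorted largest to smallest: 170, 90 bp.

170, 90 bp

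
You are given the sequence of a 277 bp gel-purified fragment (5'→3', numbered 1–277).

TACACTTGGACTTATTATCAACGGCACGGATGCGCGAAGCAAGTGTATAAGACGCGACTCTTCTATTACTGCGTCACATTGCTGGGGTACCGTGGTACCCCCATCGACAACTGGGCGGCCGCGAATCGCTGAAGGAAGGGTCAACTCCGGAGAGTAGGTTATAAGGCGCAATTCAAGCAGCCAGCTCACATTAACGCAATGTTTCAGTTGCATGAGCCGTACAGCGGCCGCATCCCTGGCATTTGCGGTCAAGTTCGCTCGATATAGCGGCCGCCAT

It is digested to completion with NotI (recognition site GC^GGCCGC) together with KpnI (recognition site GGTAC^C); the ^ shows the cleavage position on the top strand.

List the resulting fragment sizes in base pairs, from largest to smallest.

NotI sites (GCGGCCGC) start at positions 115, 224, 267.
NotI cuts after base 2 of each site, so after positions 116, 225, 268.
KpnI sites (GGTACC) start at positions 86, 94.
KpnI cuts after base 5 of each site (before the last base), so after positions 90, 98.
Combined cut positions: 90, 98, 116, 225, 268.
Linear molecule, 5 cuts → 6 fragments:
  1–90 → 90 bp
  91–98 → 8 bp
  99–116 → 18 bp
  117–225 → 109 bp
  226–268 → 43 bp
  269–277 → 9 bp
Sorted largest to smallest: 109, 90, 43, 18, 9, 8 bp.

109, 90, 43, 18, 9, 8 bp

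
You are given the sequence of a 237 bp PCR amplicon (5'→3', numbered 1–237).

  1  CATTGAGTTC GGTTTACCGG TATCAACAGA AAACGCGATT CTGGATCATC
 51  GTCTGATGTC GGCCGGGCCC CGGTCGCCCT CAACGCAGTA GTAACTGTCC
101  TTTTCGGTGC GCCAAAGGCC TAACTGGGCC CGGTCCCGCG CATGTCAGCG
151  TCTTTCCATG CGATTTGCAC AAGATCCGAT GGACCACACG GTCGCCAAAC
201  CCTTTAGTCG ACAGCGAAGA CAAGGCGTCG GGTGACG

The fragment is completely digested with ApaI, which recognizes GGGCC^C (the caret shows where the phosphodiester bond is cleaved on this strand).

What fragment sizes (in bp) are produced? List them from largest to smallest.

107, 69, 61 bp

ApaI sites (GGGCCC) start at positions 65, 126.
ApaI cuts after base 5 of each site (before the last base), so after positions 69, 130.
Linear molecule, 2 cuts → 3 fragments:
  1–69 → 69 bp
  70–130 → 61 bp
  131–237 → 107 bp
Sorted largest to smallest: 107, 69, 61 bp.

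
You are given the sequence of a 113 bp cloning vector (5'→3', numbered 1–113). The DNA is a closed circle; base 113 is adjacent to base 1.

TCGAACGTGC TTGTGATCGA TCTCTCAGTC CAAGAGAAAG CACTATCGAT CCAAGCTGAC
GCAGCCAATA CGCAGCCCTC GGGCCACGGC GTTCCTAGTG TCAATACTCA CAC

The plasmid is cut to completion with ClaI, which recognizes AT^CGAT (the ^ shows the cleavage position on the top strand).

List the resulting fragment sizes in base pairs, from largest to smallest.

ClaI sites (ATCGAT) start at positions 16, 45.
ClaI cuts after base 2 of each site, so after positions 17, 46.
Circular molecule, 2 cuts → 2 fragments:
  18–46 → 29 bp
  47–113 then 1–17 → 67 + 17 = 84 bp
Sorted largest to smallest: 84, 29 bp.

84, 29 bp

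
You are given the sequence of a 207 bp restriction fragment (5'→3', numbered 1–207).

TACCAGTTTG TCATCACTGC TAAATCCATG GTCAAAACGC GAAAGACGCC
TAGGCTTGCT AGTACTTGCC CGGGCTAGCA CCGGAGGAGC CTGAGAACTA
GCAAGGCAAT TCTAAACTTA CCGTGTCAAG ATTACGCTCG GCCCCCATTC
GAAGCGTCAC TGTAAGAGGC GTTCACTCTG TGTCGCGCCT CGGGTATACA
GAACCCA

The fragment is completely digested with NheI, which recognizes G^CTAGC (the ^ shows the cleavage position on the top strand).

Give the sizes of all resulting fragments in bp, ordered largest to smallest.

133, 74 bp

The NheI site (GCTAGC) starts at position 74.
NheI cuts after the first base of each site, so after position 74.
Linear molecule, 1 cut → 2 fragments:
  1–74 → 74 bp
  75–207 → 133 bp
Sorted largest to smallest: 133, 74 bp.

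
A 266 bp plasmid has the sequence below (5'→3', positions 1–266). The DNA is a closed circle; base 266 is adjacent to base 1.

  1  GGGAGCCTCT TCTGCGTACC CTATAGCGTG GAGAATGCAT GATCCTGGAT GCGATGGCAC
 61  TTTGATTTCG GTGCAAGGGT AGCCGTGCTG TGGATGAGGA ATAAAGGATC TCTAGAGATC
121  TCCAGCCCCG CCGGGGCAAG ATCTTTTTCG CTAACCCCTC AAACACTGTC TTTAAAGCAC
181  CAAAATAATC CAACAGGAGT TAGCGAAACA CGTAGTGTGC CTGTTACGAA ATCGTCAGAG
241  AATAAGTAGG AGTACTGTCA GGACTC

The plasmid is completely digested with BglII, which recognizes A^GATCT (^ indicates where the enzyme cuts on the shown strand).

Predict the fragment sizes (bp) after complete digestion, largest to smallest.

243, 23 bp

BglII sites (AGATCT) start at positions 116, 139.
BglII cuts after the first base of each site, so after positions 116, 139.
Circular molecule, 2 cuts → 2 fragments:
  117–139 → 23 bp
  140–266 then 1–116 → 127 + 116 = 243 bp
Sorted largest to smallest: 243, 23 bp.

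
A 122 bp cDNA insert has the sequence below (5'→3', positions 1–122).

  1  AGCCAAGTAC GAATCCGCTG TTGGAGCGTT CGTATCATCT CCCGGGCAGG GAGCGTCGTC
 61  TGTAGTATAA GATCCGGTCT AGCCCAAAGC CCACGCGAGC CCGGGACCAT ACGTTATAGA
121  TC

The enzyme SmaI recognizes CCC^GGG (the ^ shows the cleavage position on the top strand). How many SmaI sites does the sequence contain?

2

CCCGGG occurs starting at positions 41, 100.
SmaI cuts at 2 sites.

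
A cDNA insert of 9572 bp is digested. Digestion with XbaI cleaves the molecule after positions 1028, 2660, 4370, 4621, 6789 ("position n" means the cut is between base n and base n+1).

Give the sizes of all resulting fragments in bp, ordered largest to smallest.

2783, 2168, 1710, 1632, 1028, 251 bp

Linear molecule, 5 cuts → 6 fragments:
  1028 − 0 = 1028 bp
  2660 − 1028 = 1632 bp
  4370 − 2660 = 1710 bp
  4621 − 4370 = 251 bp
  6789 − 4621 = 2168 bp
  9572 − 6789 = 2783 bp
Sorted largest to smallest: 2783, 2168, 1710, 1632, 1028, 251 bp.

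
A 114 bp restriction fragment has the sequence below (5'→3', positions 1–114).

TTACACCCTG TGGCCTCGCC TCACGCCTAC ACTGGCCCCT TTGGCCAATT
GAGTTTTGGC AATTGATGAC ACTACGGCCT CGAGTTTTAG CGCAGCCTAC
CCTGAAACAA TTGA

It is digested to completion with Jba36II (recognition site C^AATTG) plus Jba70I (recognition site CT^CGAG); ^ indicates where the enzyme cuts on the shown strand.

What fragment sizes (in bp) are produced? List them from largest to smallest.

Jba36II sites (CAATTG) start at positions 46, 60, 108.
Jba36II cuts after the first base of each site, so after positions 46, 60, 108.
The Jba70I site (CTCGAG) starts at position 79.
Jba70I cuts after base 2 of each site, so after position 80.
Combined cut positions: 46, 60, 80, 108.
Linear molecule, 4 cuts → 5 fragments:
  1–46 → 46 bp
  47–60 → 14 bp
  61–80 → 20 bp
  81–108 → 28 bp
  109–114 → 6 bp
Sorted largest to smallest: 46, 28, 20, 14, 6 bp.

46, 28, 20, 14, 6 bp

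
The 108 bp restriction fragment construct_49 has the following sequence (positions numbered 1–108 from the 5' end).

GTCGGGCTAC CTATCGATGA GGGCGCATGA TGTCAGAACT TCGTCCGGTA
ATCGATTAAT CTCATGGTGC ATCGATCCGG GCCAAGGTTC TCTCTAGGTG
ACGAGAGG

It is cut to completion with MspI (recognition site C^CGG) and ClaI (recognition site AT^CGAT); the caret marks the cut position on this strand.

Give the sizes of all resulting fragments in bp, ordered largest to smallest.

31, 31, 20, 14, 7, 5 bp

MspI sites (CCGG) start at positions 45, 77.
MspI cuts after the first base of each site, so after positions 45, 77.
ClaI sites (ATCGAT) start at positions 13, 51, 71.
ClaI cuts after base 2 of each site, so after positions 14, 52, 72.
Combined cut positions: 14, 45, 52, 72, 77.
Linear molecule, 5 cuts → 6 fragments:
  1–14 → 14 bp
  15–45 → 31 bp
  46–52 → 7 bp
  53–72 → 20 bp
  73–77 → 5 bp
  78–108 → 31 bp
Sorted largest to smallest: 31, 31, 20, 14, 7, 5 bp.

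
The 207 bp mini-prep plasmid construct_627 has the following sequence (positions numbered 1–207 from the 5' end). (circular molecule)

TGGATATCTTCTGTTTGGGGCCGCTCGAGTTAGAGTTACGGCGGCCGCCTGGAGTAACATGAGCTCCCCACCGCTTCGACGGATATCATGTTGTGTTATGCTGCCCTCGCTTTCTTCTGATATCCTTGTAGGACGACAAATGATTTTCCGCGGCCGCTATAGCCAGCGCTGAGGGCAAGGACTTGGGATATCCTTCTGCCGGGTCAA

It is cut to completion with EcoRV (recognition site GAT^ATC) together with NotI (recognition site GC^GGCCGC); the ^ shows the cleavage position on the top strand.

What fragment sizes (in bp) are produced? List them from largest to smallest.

EcoRV sites (GATATC) start at positions 3, 82, 119, 187.
EcoRV cuts after base 3 of each site, so after positions 5, 84, 121, 189.
NotI sites (GCGGCCGC) start at positions 41, 150.
NotI cuts after base 2 of each site, so after positions 42, 151.
Combined cut positions: 5, 42, 84, 121, 151, 189.
Circular molecule, 6 cuts → 6 fragments:
  6–42 → 37 bp
  43–84 → 42 bp
  85–121 → 37 bp
  122–151 → 30 bp
  152–189 → 38 bp
  190–207 then 1–5 → 18 + 5 = 23 bp
Sorted largest to smallest: 42, 38, 37, 37, 30, 23 bp.

42, 38, 37, 37, 30, 23 bp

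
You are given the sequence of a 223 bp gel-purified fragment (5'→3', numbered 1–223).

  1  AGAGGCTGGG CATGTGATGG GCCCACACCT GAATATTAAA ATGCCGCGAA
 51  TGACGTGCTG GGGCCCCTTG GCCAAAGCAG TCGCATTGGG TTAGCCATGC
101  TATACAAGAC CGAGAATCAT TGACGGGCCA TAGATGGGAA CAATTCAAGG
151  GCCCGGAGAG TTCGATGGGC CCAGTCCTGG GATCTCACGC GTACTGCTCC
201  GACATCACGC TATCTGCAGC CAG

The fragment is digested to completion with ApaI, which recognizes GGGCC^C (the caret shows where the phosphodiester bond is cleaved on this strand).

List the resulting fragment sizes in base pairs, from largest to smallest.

88, 52, 42, 23, 18 bp

ApaI sites (GGGCCC) start at positions 19, 61, 149, 167.
ApaI cuts after base 5 of each site (before the last base), so after positions 23, 65, 153, 171.
Linear molecule, 4 cuts → 5 fragments:
  1–23 → 23 bp
  24–65 → 42 bp
  66–153 → 88 bp
  154–171 → 18 bp
  172–223 → 52 bp
Sorted largest to smallest: 88, 52, 42, 23, 18 bp.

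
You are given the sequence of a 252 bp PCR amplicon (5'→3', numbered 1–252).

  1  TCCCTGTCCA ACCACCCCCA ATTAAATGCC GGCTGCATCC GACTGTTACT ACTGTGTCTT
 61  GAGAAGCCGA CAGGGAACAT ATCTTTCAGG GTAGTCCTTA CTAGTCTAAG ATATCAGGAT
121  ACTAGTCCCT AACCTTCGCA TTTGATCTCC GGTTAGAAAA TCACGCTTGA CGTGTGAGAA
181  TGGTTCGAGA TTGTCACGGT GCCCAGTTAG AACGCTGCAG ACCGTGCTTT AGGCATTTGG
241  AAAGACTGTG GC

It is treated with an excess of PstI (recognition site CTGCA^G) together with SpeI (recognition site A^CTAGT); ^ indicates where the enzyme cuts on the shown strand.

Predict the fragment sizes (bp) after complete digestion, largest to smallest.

The PstI site (CTGCAG) starts at position 215.
PstI cuts after base 5 of each site (before the last base), so after position 219.
SpeI sites (ACTAGT) start at positions 100, 121.
SpeI cuts after the first base of each site, so after positions 100, 121.
Combined cut positions: 100, 121, 219.
Linear molecule, 3 cuts → 4 fragments:
  1–100 → 100 bp
  101–121 → 21 bp
  122–219 → 98 bp
  220–252 → 33 bp
Sorted largest to smallest: 100, 98, 33, 21 bp.

100, 98, 33, 21 bp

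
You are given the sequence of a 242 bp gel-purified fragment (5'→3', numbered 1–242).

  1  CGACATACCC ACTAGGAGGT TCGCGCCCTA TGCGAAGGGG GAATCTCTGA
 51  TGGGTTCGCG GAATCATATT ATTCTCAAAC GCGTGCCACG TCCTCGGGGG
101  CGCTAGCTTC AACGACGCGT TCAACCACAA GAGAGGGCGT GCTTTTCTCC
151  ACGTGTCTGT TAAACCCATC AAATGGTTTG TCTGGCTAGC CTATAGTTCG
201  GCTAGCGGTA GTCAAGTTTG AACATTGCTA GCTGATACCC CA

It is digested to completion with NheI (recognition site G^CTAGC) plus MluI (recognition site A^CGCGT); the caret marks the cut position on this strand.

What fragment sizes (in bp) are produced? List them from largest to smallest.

79, 70, 26, 23, 16, 15, 13 bp

NheI sites (GCTAGC) start at positions 102, 185, 201, 227.
NheI cuts after the first base of each site, so after positions 102, 185, 201, 227.
MluI sites (ACGCGT) start at positions 79, 115.
MluI cuts after the first base of each site, so after positions 79, 115.
Combined cut positions: 79, 102, 115, 185, 201, 227.
Linear molecule, 6 cuts → 7 fragments:
  1–79 → 79 bp
  80–102 → 23 bp
  103–115 → 13 bp
  116–185 → 70 bp
  186–201 → 16 bp
  202–227 → 26 bp
  228–242 → 15 bp
Sorted largest to smallest: 79, 70, 26, 23, 16, 15, 13 bp.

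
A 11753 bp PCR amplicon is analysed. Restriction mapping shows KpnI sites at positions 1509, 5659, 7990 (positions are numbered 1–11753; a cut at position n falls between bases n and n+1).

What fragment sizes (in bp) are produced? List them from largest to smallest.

Linear molecule, 3 cuts → 4 fragments:
  1509 − 0 = 1509 bp
  5659 − 1509 = 4150 bp
  7990 − 5659 = 2331 bp
  11753 − 7990 = 3763 bp
Sorted largest to smallest: 4150, 3763, 2331, 1509 bp.

4150, 3763, 2331, 1509 bp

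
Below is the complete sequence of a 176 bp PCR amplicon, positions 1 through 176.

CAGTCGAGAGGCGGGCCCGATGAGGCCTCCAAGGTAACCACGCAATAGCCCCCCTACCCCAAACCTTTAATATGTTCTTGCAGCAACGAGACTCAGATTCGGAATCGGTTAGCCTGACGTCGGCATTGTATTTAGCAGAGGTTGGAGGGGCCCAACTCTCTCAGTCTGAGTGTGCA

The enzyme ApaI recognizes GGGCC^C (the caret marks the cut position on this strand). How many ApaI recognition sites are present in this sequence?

2

GGGCCC occurs starting at positions 13, 148.
ApaI cuts at 2 sites.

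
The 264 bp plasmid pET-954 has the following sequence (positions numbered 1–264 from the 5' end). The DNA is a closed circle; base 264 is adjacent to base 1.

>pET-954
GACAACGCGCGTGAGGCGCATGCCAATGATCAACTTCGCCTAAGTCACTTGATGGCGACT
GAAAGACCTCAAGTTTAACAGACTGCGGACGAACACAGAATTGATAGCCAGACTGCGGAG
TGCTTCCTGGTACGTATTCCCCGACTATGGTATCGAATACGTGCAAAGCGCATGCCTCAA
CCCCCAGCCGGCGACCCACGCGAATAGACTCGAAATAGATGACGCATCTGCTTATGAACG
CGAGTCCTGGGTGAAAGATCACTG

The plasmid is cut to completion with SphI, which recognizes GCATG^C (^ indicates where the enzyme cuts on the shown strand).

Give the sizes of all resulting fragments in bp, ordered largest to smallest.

SphI sites (GCATGC) start at positions 18, 170.
SphI cuts after base 5 of each site (before the last base), so after positions 22, 174.
Circular molecule, 2 cuts → 2 fragments:
  23–174 → 152 bp
  175–264 then 1–22 → 90 + 22 = 112 bp
Sorted largest to smallest: 152, 112 bp.

152, 112 bp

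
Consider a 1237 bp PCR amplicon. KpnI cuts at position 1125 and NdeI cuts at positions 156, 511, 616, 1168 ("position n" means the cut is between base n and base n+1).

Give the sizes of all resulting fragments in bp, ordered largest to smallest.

509, 355, 156, 105, 69, 43 bp

Combined cut positions (sorted): 156, 511, 616, 1125, 1168.
Linear molecule, 5 cuts → 6 fragments:
  156 − 0 = 156 bp
  511 − 156 = 355 bp
  616 − 511 = 105 bp
  1125 − 616 = 509 bp
  1168 − 1125 = 43 bp
  1237 − 1168 = 69 bp
Sorted largest to smallest: 509, 355, 156, 105, 69, 43 bp.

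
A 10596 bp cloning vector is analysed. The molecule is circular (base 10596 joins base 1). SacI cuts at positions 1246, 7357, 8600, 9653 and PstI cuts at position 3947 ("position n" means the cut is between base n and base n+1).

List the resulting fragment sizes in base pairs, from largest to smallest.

Combined cut positions (sorted): 1246, 3947, 7357, 8600, 9653.
Circular molecule, 5 cuts → 5 fragments:
  3947 − 1246 = 2701 bp
  7357 − 3947 = 3410 bp
  8600 − 7357 = 1243 bp
  9653 − 8600 = 1053 bp
  wrap: 10596 − 9653 + 1246 = 2189 bp
Sorted largest to smallest: 3410, 2701, 2189, 1243, 1053 bp.

3410, 2701, 2189, 1243, 1053 bp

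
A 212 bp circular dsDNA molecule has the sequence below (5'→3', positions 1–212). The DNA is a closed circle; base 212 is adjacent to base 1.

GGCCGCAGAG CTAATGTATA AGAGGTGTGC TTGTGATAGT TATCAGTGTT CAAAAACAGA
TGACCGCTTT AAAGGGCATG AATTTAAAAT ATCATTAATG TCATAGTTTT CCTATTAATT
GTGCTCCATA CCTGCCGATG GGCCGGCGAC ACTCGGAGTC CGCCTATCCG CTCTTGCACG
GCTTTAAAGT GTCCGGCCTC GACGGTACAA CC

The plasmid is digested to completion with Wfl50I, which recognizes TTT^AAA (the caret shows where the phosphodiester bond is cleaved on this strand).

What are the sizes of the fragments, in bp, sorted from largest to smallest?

Wfl50I sites (TTTAAA) start at positions 68, 83, 183.
Wfl50I cuts after base 3 of each site, so after positions 70, 85, 185.
Circular molecule, 3 cuts → 3 fragments:
  71–85 → 15 bp
  86–185 → 100 bp
  186–212 then 1–70 → 27 + 70 = 97 bp
Sorted largest to smallest: 100, 97, 15 bp.

100, 97, 15 bp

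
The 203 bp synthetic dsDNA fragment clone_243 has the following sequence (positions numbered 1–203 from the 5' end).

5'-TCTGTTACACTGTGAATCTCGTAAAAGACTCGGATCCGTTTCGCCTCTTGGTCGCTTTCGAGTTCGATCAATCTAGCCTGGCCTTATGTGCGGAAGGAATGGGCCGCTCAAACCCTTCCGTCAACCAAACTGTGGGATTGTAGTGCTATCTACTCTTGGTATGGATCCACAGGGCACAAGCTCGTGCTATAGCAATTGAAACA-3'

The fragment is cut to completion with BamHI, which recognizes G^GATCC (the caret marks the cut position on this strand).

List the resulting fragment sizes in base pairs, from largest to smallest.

BamHI sites (GGATCC) start at positions 32, 163.
BamHI cuts after the first base of each site, so after positions 32, 163.
Linear molecule, 2 cuts → 3 fragments:
  1–32 → 32 bp
  33–163 → 131 bp
  164–203 → 40 bp
Sorted largest to smallest: 131, 40, 32 bp.

131, 40, 32 bp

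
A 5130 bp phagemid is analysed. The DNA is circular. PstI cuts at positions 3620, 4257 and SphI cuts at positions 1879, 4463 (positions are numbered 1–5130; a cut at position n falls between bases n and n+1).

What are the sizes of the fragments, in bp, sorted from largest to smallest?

Combined cut positions (sorted): 1879, 3620, 4257, 4463.
Circular molecule, 4 cuts → 4 fragments:
  3620 − 1879 = 1741 bp
  4257 − 3620 = 637 bp
  4463 − 4257 = 206 bp
  wrap: 5130 − 4463 + 1879 = 2546 bp
Sorted largest to smallest: 2546, 1741, 637, 206 bp.

2546, 1741, 637, 206 bp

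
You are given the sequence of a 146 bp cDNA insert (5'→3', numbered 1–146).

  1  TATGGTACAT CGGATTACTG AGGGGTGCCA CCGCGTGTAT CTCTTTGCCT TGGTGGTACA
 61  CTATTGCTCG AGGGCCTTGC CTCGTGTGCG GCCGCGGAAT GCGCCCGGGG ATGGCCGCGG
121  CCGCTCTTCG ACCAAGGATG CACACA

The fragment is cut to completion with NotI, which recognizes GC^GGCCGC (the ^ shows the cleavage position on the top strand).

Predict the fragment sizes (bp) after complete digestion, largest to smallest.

89, 29, 28 bp

NotI sites (GCGGCCGC) start at positions 88, 117.
NotI cuts after base 2 of each site, so after positions 89, 118.
Linear molecule, 2 cuts → 3 fragments:
  1–89 → 89 bp
  90–118 → 29 bp
  119–146 → 28 bp
Sorted largest to smallest: 89, 29, 28 bp.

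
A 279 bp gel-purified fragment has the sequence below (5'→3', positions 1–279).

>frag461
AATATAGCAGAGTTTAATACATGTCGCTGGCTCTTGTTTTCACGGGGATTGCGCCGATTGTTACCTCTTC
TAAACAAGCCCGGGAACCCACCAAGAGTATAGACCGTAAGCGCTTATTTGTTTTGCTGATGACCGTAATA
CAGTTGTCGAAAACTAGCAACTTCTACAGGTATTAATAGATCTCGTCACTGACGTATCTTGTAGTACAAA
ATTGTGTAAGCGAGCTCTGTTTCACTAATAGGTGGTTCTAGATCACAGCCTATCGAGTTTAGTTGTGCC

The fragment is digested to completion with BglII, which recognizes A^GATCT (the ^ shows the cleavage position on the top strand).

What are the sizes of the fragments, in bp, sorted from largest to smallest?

178, 101 bp

The BglII site (AGATCT) starts at position 178.
BglII cuts after the first base of each site, so after position 178.
Linear molecule, 1 cut → 2 fragments:
  1–178 → 178 bp
  179–279 → 101 bp
Sorted largest to smallest: 178, 101 bp.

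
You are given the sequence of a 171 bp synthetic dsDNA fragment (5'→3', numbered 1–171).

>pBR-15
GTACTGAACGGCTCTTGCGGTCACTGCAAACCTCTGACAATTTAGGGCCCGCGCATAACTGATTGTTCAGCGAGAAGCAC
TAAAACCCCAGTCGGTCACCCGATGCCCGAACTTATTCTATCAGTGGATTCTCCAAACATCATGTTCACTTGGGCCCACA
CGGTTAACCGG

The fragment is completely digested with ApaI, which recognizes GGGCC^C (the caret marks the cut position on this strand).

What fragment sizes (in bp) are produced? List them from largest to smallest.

107, 49, 15 bp

ApaI sites (GGGCCC) start at positions 45, 152.
ApaI cuts after base 5 of each site (before the last base), so after positions 49, 156.
Linear molecule, 2 cuts → 3 fragments:
  1–49 → 49 bp
  50–156 → 107 bp
  157–171 → 15 bp
Sorted largest to smallest: 107, 49, 15 bp.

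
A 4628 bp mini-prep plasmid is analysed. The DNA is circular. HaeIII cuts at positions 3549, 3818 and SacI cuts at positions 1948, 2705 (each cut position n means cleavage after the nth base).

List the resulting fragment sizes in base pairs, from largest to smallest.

Combined cut positions (sorted): 1948, 2705, 3549, 3818.
Circular molecule, 4 cuts → 4 fragments:
  2705 − 1948 = 757 bp
  3549 − 2705 = 844 bp
  3818 − 3549 = 269 bp
  wrap: 4628 − 3818 + 1948 = 2758 bp
Sorted largest to smallest: 2758, 844, 757, 269 bp.

2758, 844, 757, 269 bp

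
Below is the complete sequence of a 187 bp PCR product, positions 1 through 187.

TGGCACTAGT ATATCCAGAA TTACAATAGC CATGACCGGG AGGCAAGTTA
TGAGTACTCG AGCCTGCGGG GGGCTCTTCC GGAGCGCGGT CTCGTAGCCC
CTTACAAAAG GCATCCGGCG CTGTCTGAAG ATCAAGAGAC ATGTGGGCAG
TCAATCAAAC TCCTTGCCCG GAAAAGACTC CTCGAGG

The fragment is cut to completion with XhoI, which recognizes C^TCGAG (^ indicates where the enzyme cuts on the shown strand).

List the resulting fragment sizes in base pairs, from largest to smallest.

XhoI sites (CTCGAG) start at positions 57, 181.
XhoI cuts after the first base of each site, so after positions 57, 181.
Linear molecule, 2 cuts → 3 fragments:
  1–57 → 57 bp
  58–181 → 124 bp
  182–187 → 6 bp
Sorted largest to smallest: 124, 57, 6 bp.

124, 57, 6 bp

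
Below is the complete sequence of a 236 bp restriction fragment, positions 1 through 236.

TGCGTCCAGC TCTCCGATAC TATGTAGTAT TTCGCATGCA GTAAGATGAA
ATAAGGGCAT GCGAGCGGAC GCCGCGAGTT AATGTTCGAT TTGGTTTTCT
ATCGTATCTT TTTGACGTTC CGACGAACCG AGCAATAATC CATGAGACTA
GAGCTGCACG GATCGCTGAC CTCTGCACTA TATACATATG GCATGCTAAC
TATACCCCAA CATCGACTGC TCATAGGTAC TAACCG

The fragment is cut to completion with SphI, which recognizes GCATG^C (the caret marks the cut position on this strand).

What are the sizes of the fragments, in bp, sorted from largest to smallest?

SphI sites (GCATGC) start at positions 34, 57, 191.
SphI cuts after base 5 of each site (before the last base), so after positions 38, 61, 195.
Linear molecule, 3 cuts → 4 fragments:
  1–38 → 38 bp
  39–61 → 23 bp
  62–195 → 134 bp
  196–236 → 41 bp
Sorted largest to smallest: 134, 41, 38, 23 bp.

134, 41, 38, 23 bp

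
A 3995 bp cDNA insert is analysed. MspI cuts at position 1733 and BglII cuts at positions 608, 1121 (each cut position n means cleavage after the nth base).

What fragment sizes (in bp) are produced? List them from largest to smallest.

2262, 612, 608, 513 bp

Combined cut positions (sorted): 608, 1121, 1733.
Linear molecule, 3 cuts → 4 fragments:
  608 − 0 = 608 bp
  1121 − 608 = 513 bp
  1733 − 1121 = 612 bp
  3995 − 1733 = 2262 bp
Sorted largest to smallest: 2262, 612, 608, 513 bp.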